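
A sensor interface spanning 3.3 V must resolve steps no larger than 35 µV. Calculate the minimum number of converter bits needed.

17 bits

Number of steps required ≥ 3.3 V / 35 µV = 94285.71.
Need 2^N ≥ 94285.71; 2^16 = 65536, 2^17 = 131072.
Minimum N = 17.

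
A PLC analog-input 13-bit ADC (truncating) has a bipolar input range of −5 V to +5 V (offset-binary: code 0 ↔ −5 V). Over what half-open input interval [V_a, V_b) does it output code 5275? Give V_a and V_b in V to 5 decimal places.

LSB = 10/2^13 = 1.221 mV.
V_a = V_low + 5275·LSB = 1.43921 V; V_b = V_low + 5276·LSB = 1.44043 V.

[1.43921 V, 1.44043 V)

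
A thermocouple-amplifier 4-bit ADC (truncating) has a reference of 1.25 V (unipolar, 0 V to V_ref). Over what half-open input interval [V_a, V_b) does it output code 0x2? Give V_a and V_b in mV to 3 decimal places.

[156.250 mV, 234.375 mV)

LSB = 1.25/2^4 = 78.125 mV.
Code 0x2 = 2 decimal.
V_a = V_low + 2·LSB = 0.15625 V; V_b = V_low + 3·LSB = 0.234375 V.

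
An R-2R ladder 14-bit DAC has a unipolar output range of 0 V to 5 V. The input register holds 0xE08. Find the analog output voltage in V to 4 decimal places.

LSB = 5 V / 2^14 = 305.18 µV.
Code 0xE08 = 3592 decimal.
V_out = 0 + 3592 × 0.000305176 V = 1.09619 V.

1.0962 V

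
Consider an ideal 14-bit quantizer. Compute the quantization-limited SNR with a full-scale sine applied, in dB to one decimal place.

86.0 dB

SNR ≈ 6.02·N + 1.76 dB = 6.02·14 + 1.76 = 86.04 dB.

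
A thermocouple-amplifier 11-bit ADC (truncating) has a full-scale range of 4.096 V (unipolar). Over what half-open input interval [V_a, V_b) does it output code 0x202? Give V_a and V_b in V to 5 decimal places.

LSB = 4.096/2^11 = 2.000 mV.
Code 0x202 = 514 decimal.
V_a = V_low + 514·LSB = 1.028 V; V_b = V_low + 515·LSB = 1.03 V.

[1.02800 V, 1.03000 V)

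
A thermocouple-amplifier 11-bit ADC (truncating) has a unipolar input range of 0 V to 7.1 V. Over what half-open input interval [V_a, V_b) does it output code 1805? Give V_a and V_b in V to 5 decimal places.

LSB = 7.1/2^11 = 3.467 mV.
V_a = V_low + 1805·LSB = 6.25757 V; V_b = V_low + 1806·LSB = 6.26104 V.

[6.25757 V, 6.26104 V)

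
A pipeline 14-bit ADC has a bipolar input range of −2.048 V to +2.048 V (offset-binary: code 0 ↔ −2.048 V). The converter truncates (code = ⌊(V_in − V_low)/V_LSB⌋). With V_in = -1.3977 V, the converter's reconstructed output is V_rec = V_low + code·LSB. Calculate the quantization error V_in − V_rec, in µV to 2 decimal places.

One LSB is 4.096 V / 16384 = 250.00 µV.
(-1.3977 − (−2.048))/0.00025 = 2601.2000; ⌊·⌋ gives code 2601.
V_rec = (−2.048) + 2601·0.00025 = -1.39775 V.
Error = -1.3977 − (−1.39775) = 5e-05 V = 50.00 µV.

50.00 µV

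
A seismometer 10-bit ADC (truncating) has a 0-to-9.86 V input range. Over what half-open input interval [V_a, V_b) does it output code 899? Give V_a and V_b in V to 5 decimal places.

LSB = 9.86/2^10 = 9.629 mV.
V_a = V_low + 899·LSB = 8.65639 V; V_b = V_low + 900·LSB = 8.66602 V.

[8.65639 V, 8.66602 V)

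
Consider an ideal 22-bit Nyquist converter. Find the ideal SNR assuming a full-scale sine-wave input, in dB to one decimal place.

SNR ≈ 6.02·N + 1.76 dB = 6.02·22 + 1.76 = 134.20 dB.

134.2 dB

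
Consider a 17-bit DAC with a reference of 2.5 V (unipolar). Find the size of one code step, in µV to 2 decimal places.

Full-scale span = 2.5 V.
LSB = 2.5 / 2^17 = 2.5 / 131072 = 1.90735e-05 V = 19.07 µV.

19.07 µV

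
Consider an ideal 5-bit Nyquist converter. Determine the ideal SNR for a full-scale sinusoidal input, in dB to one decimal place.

SNR ≈ 6.02·N + 1.76 dB = 6.02·5 + 1.76 = 31.86 dB.

31.9 dB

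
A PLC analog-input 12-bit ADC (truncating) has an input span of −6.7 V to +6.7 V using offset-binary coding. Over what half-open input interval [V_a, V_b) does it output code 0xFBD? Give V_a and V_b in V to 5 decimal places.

LSB = 13.4/2^12 = 3.271 mV.
Code 0xFBD = 4029 decimal.
V_a = V_low + 4029·LSB = 6.48081 V; V_b = V_low + 4030·LSB = 6.48408 V.

[6.48081 V, 6.48408 V)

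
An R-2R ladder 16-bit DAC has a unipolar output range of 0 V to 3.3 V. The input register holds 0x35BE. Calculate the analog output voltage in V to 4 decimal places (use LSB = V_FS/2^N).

LSB = 3.3 V / 2^16 = 50.35 µV.
Code 0x35BE = 13758 decimal.
V_out = 0 + 13758 × 5.0354e-05 V = 0.69277 V.

0.6928 V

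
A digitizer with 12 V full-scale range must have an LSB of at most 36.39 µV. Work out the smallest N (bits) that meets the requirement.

Number of steps required ≥ 12 V / 36.39 µV = 329760.92.
Need 2^N ≥ 329760.92; 2^18 = 262144, 2^19 = 524288.
Minimum N = 19.

19 bits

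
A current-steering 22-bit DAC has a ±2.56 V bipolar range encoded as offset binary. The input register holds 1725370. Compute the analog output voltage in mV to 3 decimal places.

-453.835 mV

LSB = 5.12 V / 2^22 = 1.22 µV.
V_out = (−2.56) + 1725370 × 1.2207e-06 V = -0.453835 V.
= -453.835 mV.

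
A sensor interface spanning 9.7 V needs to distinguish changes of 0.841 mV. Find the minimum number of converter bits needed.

14 bits

Number of steps required ≥ 9.7 V / 0.841 mV = 11533.89.
Need 2^N ≥ 11533.89; 2^13 = 8192, 2^14 = 16384.
Minimum N = 14.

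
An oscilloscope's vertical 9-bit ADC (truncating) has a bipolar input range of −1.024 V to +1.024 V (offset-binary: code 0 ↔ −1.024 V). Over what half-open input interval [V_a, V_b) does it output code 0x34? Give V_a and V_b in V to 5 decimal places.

[-0.81600 V, -0.81200 V)

LSB = 2.048/2^9 = 4.000 mV.
Code 0x34 = 52 decimal.
V_a = V_low + 52·LSB = -0.816 V; V_b = V_low + 53·LSB = -0.812 V.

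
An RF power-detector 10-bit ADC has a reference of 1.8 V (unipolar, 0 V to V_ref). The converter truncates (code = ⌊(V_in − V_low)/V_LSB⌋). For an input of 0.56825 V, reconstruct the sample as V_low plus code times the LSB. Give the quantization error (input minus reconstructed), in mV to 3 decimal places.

LSB = 1.8/2^10 = 1.758 mV.
(V_in − V_low)/LSB = (0.56825 − 0)/0.00175781 = 323.2711 → code 323 (floor).
Reconstructed: 0.56777344 V.
Error = 0.56825 − 0.56777344 = 0.000476562 V = 0.477 mV.

0.477 mV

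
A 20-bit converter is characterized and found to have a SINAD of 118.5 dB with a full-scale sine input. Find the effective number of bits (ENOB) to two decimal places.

ENOB = (SINAD − 1.76) / 6.02 = (118.5 − 1.76)/6.02 = 19.392.

19.39 bits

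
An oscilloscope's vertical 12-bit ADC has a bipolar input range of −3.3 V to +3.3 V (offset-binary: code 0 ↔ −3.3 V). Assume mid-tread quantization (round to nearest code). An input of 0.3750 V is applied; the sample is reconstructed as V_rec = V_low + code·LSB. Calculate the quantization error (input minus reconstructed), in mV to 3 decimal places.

LSB = 6.6/2^12 = 1.611 mV.
(0.3750 − (−3.3))/0.00161133 = 2280.7273; round gives code 2281.
V_rec = (−3.3) + 2281·0.00161133 = 0.37543945 V.
Error = 0.3750 − 0.37543945 = -0.000439453 V = -0.439 mV.

-0.439 mV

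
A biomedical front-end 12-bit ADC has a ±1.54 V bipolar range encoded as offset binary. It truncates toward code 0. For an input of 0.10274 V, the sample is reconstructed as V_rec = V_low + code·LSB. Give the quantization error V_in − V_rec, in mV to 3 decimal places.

One LSB is 3.08 V / 4096 = 0.752 mV.
(0.10274 − (−1.54))/0.000751953 = 2184.6309; ⌊·⌋ gives code 2184.
V_rec = (−1.54) + 2184·0.000751953 = 0.10226562 V.
Difference: 0.000474375 V → 0.474 mV.

0.474 mV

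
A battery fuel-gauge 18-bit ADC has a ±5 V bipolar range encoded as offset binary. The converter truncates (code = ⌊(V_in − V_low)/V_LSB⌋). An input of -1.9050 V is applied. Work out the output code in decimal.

With 262144 levels over 10 V, one step is 38.15 µV.
(V_in − V_low)/LSB = (-1.9050 − (−5)) / 3.8147e-05 = 81133.568.
Floor → code 81133.

code 81133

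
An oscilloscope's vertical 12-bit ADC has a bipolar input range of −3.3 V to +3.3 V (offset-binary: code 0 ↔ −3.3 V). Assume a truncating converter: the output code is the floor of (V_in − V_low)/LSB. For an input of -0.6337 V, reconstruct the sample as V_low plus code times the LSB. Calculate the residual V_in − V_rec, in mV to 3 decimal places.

1.163 mV

Step size: 6.6 V ÷ 2^12 = 1.611 mV.
(V_in − V_low)/LSB = (-0.6337 − (−3.3))/0.00161133 = 1654.7219 → code 1654 (floor).
Code 1654 maps back to (−3.3) + 1654×0.00161133 V = -0.63486328 V.
Error = -0.6337 − (−0.63486328) = 0.00116328 V = 1.163 mV.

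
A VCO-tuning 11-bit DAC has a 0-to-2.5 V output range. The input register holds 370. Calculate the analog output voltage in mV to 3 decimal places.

LSB = 2.5 V / 2^11 = 1.221 mV.
V_out = 0 + 370 × 0.0012207 V = 0.45166 V.
= 451.660 mV.

451.660 mV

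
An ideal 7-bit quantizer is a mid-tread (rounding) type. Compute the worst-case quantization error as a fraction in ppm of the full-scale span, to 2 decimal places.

Rounding → worst-case error = ½ LSB = V_FS/2^8, so 1e+06/256 = 3906.25 ppm of full scale.

3906.25 ppm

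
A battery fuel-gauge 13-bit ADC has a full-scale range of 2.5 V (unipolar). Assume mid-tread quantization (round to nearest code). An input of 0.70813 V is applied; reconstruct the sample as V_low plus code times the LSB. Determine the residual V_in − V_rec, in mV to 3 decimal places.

LSB = 2.5/2^13 = 305.18 µV.
(V_in − V_low)/LSB = (0.70813 − 0)/0.000305176 = 2320.4004 → code 2320 (round).
Code 2320 maps back to 0 + 2320×0.000305176 V = 0.70800781 V.
Difference: 0.000122188 V → 0.122 mV.

0.122 mV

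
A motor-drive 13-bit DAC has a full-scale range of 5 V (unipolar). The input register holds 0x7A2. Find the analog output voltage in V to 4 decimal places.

1.1926 V

LSB = 5 V / 2^13 = 0.610 mV.
Code 0x7A2 = 1954 decimal.
V_out = 0 + 1954 × 0.000610352 V = 1.19263 V.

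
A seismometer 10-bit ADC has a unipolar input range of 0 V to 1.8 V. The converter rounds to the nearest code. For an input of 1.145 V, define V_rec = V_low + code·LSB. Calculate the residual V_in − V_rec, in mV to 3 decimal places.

0.664 mV

Step size: 1.8 V ÷ 2^10 = 1.758 mV.
(1.145 − 0)/0.00175781 = 651.3778; round gives code 651.
Code 651 maps back to 0 + 651×0.00175781 V = 1.1443359 V.
V_in − V_rec = 0.000664063 V = 0.664 mV.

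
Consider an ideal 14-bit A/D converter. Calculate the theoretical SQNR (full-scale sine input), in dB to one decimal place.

SNR ≈ 6.02·N + 1.76 dB = 6.02·14 + 1.76 = 86.04 dB.

86.0 dB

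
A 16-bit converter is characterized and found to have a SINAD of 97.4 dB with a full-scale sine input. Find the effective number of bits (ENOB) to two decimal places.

15.89 bits

ENOB = (SINAD − 1.76) / 6.02 = (97.4 − 1.76)/6.02 = 15.887.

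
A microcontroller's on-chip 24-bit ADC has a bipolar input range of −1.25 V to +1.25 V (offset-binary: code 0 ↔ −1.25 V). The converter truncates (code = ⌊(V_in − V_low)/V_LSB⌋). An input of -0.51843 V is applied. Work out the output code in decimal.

code 4909483

Full-scale span = 2.5 V; LSB = 2.5/2^24 = 0.15 µV.
(V_in − V_low)/LSB = (-0.51843 − (−1.25)) / 1.49012e-07 = 4909483.164.
⌊·⌋(4909483.164) = 4909483.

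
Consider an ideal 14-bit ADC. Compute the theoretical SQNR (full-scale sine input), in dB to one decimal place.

SNR ≈ 6.02·N + 1.76 dB = 6.02·14 + 1.76 = 86.04 dB.

86.0 dB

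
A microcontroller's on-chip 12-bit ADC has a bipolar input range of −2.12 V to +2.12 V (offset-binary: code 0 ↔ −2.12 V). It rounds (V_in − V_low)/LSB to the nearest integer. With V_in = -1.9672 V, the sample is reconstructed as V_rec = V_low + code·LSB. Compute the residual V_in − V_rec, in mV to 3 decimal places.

-0.403 mV

Step size: 4.24 V ÷ 2^12 = 1.035 mV.
Scaled input = 147.6106 LSBs, so code = 148.
Reconstructed: -1.9667969 V.
Error = -1.9672 − (−1.9667969) = -0.000403125 V = -0.403 mV.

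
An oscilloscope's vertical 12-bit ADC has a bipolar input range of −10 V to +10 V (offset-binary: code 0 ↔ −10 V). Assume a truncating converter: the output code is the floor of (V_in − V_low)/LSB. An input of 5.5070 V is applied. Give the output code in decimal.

code 3175

LSB = 20 V / 4096 = 4.883 mV.
(5.5070 − (−10)) / 0.00488281 = 3175.834 LSBs.
⌊·⌋(3175.834) = 3175.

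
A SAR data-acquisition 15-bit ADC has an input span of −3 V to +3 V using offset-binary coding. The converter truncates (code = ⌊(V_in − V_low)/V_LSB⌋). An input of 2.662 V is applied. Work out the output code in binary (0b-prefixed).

Full-scale span = 6 V; LSB = 6/2^15 = 183.11 µV.
(V_in − V_low)/LSB = (2.662 − (−3)) / 0.000183105 = 30922.069.
So the output code is 30922.
In binary (0b-prefixed): 0b111100011001010.

code 0b111100011001010 (decimal 30922)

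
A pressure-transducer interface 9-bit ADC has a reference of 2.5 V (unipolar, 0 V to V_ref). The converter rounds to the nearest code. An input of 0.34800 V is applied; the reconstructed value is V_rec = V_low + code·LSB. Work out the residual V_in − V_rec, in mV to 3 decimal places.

LSB = 2.5/2^9 = 4.883 mV.
Scaled input = 71.2704 LSBs, so code = 71.
Reconstructed: 0.34667969 V.
Error = 0.34800 − 0.34667969 = 0.00132031 V = 1.320 mV.

1.320 mV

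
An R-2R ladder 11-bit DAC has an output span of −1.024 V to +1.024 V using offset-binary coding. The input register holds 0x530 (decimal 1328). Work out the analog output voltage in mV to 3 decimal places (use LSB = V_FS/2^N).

LSB = 2.048 V / 2^11 = 1.000 mV.
Code 0x530 = 1328 decimal.
V_out = (−1.024) + 1328 × 0.001 V = 0.304 V.
= 304.000 mV.

304.000 mV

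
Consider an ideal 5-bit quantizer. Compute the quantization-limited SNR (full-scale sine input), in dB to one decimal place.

SNR ≈ 6.02·N + 1.76 dB = 6.02·5 + 1.76 = 31.86 dB.

31.9 dB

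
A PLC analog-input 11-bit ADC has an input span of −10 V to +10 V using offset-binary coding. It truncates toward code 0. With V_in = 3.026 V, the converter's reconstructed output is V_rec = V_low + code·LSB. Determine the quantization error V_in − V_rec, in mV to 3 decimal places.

8.422 mV

LSB = 20/2^11 = 9.766 mV.
(3.026 − (−10))/0.00976562 = 1333.8624; ⌊·⌋ gives code 1333.
V_rec = (−10) + 1333·0.00976562 = 3.0175781 V.
Difference: 0.00842188 V → 8.422 mV.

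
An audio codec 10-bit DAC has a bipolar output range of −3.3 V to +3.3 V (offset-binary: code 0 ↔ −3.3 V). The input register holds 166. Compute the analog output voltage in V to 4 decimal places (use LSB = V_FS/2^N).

-2.2301 V

LSB = 6.6 V / 2^10 = 6.445 mV.
V_out = (−3.3) + 166 × 0.00644531 V = -2.23008 V.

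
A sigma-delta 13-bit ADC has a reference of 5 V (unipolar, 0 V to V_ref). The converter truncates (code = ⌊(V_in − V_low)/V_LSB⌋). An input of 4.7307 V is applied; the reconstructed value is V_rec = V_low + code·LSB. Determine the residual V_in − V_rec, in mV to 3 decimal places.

LSB = 5/2^13 = 0.610 mV.
Scaled input = 7750.7789 LSBs, so code = 7750.
Code 7750 maps back to 0 + 7750×0.000610352 V = 4.7302246 V.
Difference: 0.000475391 V → 0.475 mV.

0.475 mV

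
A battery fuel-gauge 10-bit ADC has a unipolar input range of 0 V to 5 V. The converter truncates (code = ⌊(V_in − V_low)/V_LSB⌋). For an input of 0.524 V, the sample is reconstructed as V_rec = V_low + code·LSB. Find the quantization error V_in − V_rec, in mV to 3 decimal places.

1.539 mV

One LSB is 5 V / 1024 = 4.883 mV.
(0.524 − 0)/0.00488281 = 107.3152; ⌊·⌋ gives code 107.
V_rec = 0 + 107·0.00488281 = 0.52246094 V.
Error = 0.524 − 0.52246094 = 0.00153906 V = 1.539 mV.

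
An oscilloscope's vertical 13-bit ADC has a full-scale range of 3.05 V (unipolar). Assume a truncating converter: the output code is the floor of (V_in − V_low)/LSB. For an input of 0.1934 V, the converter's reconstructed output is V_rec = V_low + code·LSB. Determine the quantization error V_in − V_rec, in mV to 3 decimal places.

0.169 mV

Step size: 3.05 V ÷ 2^13 = 372.31 µV.
(0.1934 − 0)/0.000372314 = 519.4534; ⌊·⌋ gives code 519.
Code 519 maps back to 0 + 519×0.000372314 V = 0.1932312 V.
Error = 0.1934 − 0.1932312 = 0.000168799 V = 0.169 mV.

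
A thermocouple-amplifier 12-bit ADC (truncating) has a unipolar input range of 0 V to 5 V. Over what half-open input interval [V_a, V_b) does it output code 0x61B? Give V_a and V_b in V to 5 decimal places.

[1.90796 V, 1.90918 V)

LSB = 5/2^12 = 1.221 mV.
Code 0x61B = 1563 decimal.
V_a = V_low + 1563·LSB = 1.90796 V; V_b = V_low + 1564·LSB = 1.90918 V.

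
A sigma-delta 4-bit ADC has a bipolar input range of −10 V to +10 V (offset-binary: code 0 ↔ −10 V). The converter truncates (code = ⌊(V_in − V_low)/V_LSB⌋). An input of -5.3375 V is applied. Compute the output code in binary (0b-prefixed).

code 0b11 (decimal 3)

With 16 levels over 20 V, one step is 1.2500 V.
(-5.3375 − (−10)) / 1.25 = 3.730 LSBs.
So the output code is 3.
In binary (0b-prefixed): 0b11.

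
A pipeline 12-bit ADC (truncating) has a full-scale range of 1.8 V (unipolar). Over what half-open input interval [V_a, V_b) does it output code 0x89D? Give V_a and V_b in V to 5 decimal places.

[0.96899 V, 0.96943 V)

LSB = 1.8/2^12 = 439.45 µV.
Code 0x89D = 2205 decimal.
V_a = V_low + 2205·LSB = 0.968994 V; V_b = V_low + 2206·LSB = 0.969434 V.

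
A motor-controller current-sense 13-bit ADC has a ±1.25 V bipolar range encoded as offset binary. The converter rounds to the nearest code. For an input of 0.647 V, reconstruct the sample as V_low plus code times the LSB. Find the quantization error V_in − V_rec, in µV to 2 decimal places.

27.34 µV

LSB = 2.5/2^13 = 305.18 µV.
(0.647 − (−1.25))/0.000305176 = 6216.0896; round gives code 6216.
Code 6216 maps back to (−1.25) + 6216×0.000305176 V = 0.64697266 V.
Error = 0.647 − 0.64697266 = 2.73438e-05 V = 27.34 µV.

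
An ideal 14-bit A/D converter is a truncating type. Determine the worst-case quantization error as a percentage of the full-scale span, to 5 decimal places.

Truncating → worst-case error = 1 LSB = V_FS/2^14, so 100/16384 = 0.00610352 % of full scale.

0.00610 %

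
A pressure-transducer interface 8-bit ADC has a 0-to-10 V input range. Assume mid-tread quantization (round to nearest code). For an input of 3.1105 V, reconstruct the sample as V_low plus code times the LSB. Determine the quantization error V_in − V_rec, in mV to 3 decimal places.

Step size: 10 V ÷ 2^8 = 39.062 mV.
(3.1105 − 0)/0.0390625 = 79.6288; round gives code 80.
Code 80 maps back to 0 + 80×0.0390625 V = 3.125 V.
V_in − V_rec = -0.0145 V = -14.500 mV.

-14.500 mV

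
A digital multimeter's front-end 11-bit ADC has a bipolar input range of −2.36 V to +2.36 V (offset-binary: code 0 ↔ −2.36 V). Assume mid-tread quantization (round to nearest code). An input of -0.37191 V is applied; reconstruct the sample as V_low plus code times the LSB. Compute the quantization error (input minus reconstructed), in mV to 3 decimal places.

-0.855 mV

LSB = 4.72/2^11 = 2.305 mV.
(-0.37191 − (−2.36))/0.00230469 = 862.6289; round gives code 863.
Code 863 maps back to (−2.36) + 863×0.00230469 V = -0.37105469 V.
Difference: -0.000855312 V → -0.855 mV.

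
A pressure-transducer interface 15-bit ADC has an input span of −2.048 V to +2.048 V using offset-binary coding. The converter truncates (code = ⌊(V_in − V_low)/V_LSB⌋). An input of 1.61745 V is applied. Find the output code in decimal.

Full-scale span = 4.096 V; LSB = 4.096/2^15 = 125.00 µV.
Input sits at 29323.600 steps above V_low.
Floor → code 29323.

code 29323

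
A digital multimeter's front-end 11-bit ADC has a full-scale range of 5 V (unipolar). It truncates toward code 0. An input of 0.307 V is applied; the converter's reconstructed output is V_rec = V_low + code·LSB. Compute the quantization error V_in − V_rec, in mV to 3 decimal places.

Step size: 5 V ÷ 2^11 = 2.441 mV.
(V_in − V_low)/LSB = (0.307 − 0)/0.00244141 = 125.7472 → code 125 (floor).
Reconstructed: 0.30517578 V.
V_in − V_rec = 0.00182422 V = 1.824 mV.

1.824 mV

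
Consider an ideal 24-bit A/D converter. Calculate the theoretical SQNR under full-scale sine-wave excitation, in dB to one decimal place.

146.2 dB

SNR ≈ 6.02·N + 1.76 dB = 6.02·24 + 1.76 = 146.24 dB.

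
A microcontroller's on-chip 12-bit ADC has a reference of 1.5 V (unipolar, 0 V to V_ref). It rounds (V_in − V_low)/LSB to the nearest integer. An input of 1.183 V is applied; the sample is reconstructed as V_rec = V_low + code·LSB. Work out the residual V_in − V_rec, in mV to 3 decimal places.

Step size: 1.5 V ÷ 2^12 = 366.21 µV.
(V_in − V_low)/LSB = (1.183 − 0)/0.000366211 = 3230.3787 → code 3230 (round).
Code 3230 maps back to 0 + 3230×0.000366211 V = 1.1828613 V.
Difference: 0.000138672 V → 0.139 mV.

0.139 mV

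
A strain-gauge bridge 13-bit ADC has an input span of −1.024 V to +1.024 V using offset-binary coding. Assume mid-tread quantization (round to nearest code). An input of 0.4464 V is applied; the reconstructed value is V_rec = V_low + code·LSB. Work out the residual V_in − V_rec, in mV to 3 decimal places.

-0.100 mV

One LSB is 2.048 V / 8192 = 250.00 µV.
(0.4464 − (−1.024))/0.00025 = 5881.6000; round gives code 5882.
V_rec = (−1.024) + 5882·0.00025 = 0.4465 V.
Error = 0.4464 − 0.4465 = -0.0001 V = -0.100 mV.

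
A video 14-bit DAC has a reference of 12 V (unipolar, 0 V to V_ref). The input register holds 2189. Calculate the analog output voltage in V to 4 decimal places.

LSB = 12 V / 2^14 = 0.732 mV.
V_out = 0 + 2189 × 0.000732422 V = 1.60327 V.

1.6033 V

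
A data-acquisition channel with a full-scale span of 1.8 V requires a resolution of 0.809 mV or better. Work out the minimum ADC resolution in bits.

12 bits

Number of steps required ≥ 1.8 V / 0.809 mV = 2224.97.
Need 2^N ≥ 2224.97; 2^11 = 2048, 2^12 = 4096.
Minimum N = 12.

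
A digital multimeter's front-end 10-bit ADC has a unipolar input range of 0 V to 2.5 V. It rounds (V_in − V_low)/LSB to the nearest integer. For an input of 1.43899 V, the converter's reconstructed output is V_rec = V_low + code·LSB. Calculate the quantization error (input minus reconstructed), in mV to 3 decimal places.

1.002 mV

One LSB is 2.5 V / 1024 = 2.441 mV.
Scaled input = 589.4103 LSBs, so code = 589.
Code 589 maps back to 0 + 589×0.00244141 V = 1.4379883 V.
Error = 1.43899 − 1.4379883 = 0.00100172 V = 1.002 mV.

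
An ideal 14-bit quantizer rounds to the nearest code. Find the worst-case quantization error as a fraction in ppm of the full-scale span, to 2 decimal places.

Rounding → worst-case error = ½ LSB = V_FS/2^15, so 1e+06/32768 = 30.5176 ppm of full scale.

30.52 ppm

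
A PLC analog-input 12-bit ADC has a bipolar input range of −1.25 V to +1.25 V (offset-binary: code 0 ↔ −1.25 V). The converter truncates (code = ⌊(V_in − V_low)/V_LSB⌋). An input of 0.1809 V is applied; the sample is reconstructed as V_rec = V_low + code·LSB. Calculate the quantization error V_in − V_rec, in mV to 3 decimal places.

0.236 mV

Step size: 2.5 V ÷ 2^12 = 0.610 mV.
(V_in − V_low)/LSB = (0.1809 − (−1.25))/0.000610352 = 2344.3866 → code 2344 (floor).
V_rec = (−1.25) + 2344·0.000610352 = 0.18066406 V.
V_in − V_rec = 0.000235938 V = 0.236 mV.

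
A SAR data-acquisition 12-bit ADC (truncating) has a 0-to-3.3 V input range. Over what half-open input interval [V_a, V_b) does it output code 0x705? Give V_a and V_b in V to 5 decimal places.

[1.44778 V, 1.44858 V)

LSB = 3.3/2^12 = 0.806 mV.
Code 0x705 = 1797 decimal.
V_a = V_low + 1797·LSB = 1.44778 V; V_b = V_low + 1798·LSB = 1.44858 V.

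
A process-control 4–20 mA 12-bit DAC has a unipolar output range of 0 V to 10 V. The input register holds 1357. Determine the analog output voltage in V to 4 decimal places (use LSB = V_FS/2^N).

LSB = 10 V / 2^12 = 2.441 mV.
V_out = 0 + 1357 × 0.00244141 V = 3.31299 V.

3.3130 V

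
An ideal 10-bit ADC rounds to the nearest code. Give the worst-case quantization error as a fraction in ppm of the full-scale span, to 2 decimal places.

488.28 ppm

Rounding → worst-case error = ½ LSB = V_FS/2^11, so 1e+06/2048 = 488.281 ppm of full scale.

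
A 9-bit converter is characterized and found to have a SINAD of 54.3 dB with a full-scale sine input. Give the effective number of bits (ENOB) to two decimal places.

ENOB = (SINAD − 1.76) / 6.02 = (54.3 − 1.76)/6.02 = 8.728.

8.73 bits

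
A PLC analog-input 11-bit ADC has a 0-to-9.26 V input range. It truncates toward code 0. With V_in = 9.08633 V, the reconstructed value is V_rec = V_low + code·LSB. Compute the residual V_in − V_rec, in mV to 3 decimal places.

2.668 mV

Step size: 9.26 V ÷ 2^11 = 4.521 mV.
(9.08633 − 0)/0.00452148 = 2009.5900; ⌊·⌋ gives code 2009.
Code 2009 maps back to 0 + 2009×0.00452148 V = 9.0836621 V.
V_in − V_rec = 0.00266789 V = 2.668 mV.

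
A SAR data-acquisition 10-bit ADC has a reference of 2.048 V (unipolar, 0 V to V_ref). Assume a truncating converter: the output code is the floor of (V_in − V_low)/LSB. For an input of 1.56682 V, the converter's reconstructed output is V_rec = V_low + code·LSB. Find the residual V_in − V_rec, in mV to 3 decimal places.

One LSB is 2.048 V / 1024 = 2.000 mV.
(V_in − V_low)/LSB = (1.56682 − 0)/0.002 = 783.4100 → code 783 (floor).
Reconstructed: 1.566 V.
V_in − V_rec = 0.00082 V = 0.820 mV.

0.820 mV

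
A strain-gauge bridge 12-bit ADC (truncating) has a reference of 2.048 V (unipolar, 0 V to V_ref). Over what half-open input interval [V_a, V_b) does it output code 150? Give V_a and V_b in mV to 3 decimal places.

LSB = 2.048/2^12 = 0.500 mV.
V_a = V_low + 150·LSB = 0.075 V; V_b = V_low + 151·LSB = 0.0755 V.

[75.000 mV, 75.500 mV)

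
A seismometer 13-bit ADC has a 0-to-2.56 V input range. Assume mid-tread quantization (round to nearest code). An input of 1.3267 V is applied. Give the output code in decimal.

LSB = 2.56 V / 8192 = 312.50 µV.
Input sits at 4245.440 steps above V_low.
So the output code is 4245.

code 4245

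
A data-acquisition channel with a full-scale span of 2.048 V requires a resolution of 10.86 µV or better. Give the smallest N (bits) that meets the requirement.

18 bits

Number of steps required ≥ 2.048 V / 10.86 µV = 188581.95.
Need 2^N ≥ 188581.95; 2^17 = 131072, 2^18 = 262144.
Minimum N = 18.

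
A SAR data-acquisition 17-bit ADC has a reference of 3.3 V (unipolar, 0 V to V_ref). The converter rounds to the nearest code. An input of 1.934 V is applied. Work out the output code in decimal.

code 76816

With 131072 levels over 3.3 V, one step is 25.18 µV.
(V_in − V_low)/LSB = (1.934 − 0) / 2.5177e-05 = 76816.136.
round(76816.136) = 76816.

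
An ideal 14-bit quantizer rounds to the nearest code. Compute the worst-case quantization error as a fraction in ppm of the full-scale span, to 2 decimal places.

Rounding → worst-case error = ½ LSB = V_FS/2^15, so 1e+06/32768 = 30.5176 ppm of full scale.

30.52 ppm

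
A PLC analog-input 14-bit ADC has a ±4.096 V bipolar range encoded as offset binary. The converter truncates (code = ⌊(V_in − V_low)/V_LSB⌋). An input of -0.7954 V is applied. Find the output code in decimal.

code 6601

Full-scale span = 8.192 V; LSB = 8.192/2^14 = 0.500 mV.
Input sits at 6601.200 steps above V_low.
⌊·⌋(6601.200) = 6601.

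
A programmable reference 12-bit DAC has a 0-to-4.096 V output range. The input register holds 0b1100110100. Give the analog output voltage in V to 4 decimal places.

0.8200 V

LSB = 4.096 V / 2^12 = 1.000 mV.
Code 0b1100110100 = 820 decimal.
V_out = 0 + 820 × 0.001 V = 0.82 V.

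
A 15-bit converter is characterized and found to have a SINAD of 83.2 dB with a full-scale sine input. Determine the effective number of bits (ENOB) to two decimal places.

ENOB = (SINAD − 1.76) / 6.02 = (83.2 − 1.76)/6.02 = 13.528.

13.53 bits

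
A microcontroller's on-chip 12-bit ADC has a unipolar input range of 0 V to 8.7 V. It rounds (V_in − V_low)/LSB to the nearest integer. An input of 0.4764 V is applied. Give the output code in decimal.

Full-scale span = 8.7 V; LSB = 8.7/2^12 = 2.124 mV.
(0.4764 − 0) / 0.00212402 = 224.291 LSBs.
Round → code 224.

code 224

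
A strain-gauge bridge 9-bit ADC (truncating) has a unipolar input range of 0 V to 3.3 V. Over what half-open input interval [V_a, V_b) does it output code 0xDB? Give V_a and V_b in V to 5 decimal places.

LSB = 3.3/2^9 = 6.445 mV.
Code 0xDB = 219 decimal.
V_a = V_low + 219·LSB = 1.41152 V; V_b = V_low + 220·LSB = 1.41797 V.

[1.41152 V, 1.41797 V)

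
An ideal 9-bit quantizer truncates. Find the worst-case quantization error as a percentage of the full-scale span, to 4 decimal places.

0.1953 %

Truncating → worst-case error = 1 LSB = V_FS/2^9, so 100/512 = 0.195312 % of full scale.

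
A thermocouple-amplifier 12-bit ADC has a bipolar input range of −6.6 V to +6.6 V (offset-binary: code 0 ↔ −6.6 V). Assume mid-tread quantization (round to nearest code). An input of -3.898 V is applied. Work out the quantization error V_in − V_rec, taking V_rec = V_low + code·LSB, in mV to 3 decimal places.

LSB = 13.2/2^12 = 3.223 mV.
(-3.898 − (−6.6))/0.00322266 = 838.4388; round gives code 838.
Reconstructed: -3.8994141 V.
Error = -3.898 − (−3.8994141) = 0.00141406 V = 1.414 mV.

1.414 mV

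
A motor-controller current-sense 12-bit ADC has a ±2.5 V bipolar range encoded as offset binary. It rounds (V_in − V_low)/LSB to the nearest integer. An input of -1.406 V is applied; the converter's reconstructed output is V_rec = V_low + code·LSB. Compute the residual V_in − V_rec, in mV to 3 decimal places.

0.250 mV

Step size: 5 V ÷ 2^12 = 1.221 mV.
(-1.406 − (−2.5))/0.0012207 = 896.2048; round gives code 896.
Reconstructed: -1.40625 V.
Difference: 0.00025 V → 0.250 mV.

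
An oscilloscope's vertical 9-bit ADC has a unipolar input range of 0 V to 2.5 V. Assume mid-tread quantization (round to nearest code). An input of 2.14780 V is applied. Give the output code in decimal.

LSB = 2.5 V / 512 = 4.883 mV.
(V_in − V_low)/LSB = (2.14780 − 0) / 0.00488281 = 439.869.
So the output code is 440.

code 440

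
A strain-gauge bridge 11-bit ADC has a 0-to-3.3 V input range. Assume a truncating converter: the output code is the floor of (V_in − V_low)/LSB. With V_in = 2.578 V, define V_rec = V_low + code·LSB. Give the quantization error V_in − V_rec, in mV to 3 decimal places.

1.486 mV

One LSB is 3.3 V / 2048 = 1.611 mV.
(2.578 − 0)/0.00161133 = 1599.9224; ⌊·⌋ gives code 1599.
Code 1599 maps back to 0 + 1599×0.00161133 V = 2.5765137 V.
Error = 2.578 − 2.5765137 = 0.00148633 V = 1.486 mV.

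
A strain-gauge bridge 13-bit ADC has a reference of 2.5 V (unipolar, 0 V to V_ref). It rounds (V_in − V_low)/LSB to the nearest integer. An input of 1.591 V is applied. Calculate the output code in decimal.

Full-scale span = 2.5 V; LSB = 2.5/2^13 = 305.18 µV.
Input sits at 5213.389 steps above V_low.
round(5213.389) = 5213.

code 5213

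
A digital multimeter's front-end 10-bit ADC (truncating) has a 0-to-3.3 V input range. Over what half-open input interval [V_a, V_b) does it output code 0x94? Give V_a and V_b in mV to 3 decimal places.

[476.953 mV, 480.176 mV)

LSB = 3.3/2^10 = 3.223 mV.
Code 0x94 = 148 decimal.
V_a = V_low + 148·LSB = 0.476953 V; V_b = V_low + 149·LSB = 0.480176 V.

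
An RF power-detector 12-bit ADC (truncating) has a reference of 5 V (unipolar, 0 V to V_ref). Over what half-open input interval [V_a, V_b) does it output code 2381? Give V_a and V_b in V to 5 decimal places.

[2.90649 V, 2.90771 V)

LSB = 5/2^12 = 1.221 mV.
V_a = V_low + 2381·LSB = 2.90649 V; V_b = V_low + 2382·LSB = 2.90771 V.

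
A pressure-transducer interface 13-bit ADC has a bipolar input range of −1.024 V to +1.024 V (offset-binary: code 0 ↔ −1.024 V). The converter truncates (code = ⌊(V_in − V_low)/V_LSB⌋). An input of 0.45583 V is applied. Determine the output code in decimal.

code 5919

LSB = 2.048 V / 8192 = 250.00 µV.
(V_in − V_low)/LSB = (0.45583 − (−1.024)) / 0.00025 = 5919.320.
So the output code is 5919.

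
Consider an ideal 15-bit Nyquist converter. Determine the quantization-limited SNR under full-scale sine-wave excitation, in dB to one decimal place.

92.1 dB

SNR ≈ 6.02·N + 1.76 dB = 6.02·15 + 1.76 = 92.06 dB.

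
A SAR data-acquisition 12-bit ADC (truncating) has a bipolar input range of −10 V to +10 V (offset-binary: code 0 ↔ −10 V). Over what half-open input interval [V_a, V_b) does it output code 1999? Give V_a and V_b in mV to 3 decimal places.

LSB = 20/2^12 = 4.883 mV.
V_a = V_low + 1999·LSB = -0.239258 V; V_b = V_low + 2000·LSB = -0.234375 V.

[-239.258 mV, -234.375 mV)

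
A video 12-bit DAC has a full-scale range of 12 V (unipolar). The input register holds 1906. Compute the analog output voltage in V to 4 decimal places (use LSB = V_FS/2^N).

LSB = 12 V / 2^12 = 2.930 mV.
V_out = 0 + 1906 × 0.00292969 V = 5.58398 V.

5.5840 V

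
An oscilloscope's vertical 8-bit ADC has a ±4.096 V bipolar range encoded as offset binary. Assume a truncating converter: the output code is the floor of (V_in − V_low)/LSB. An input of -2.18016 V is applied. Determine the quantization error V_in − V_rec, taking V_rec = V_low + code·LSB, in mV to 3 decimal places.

One LSB is 8.192 V / 256 = 32.000 mV.
(-2.18016 − (−4.096))/0.032 = 59.8700; ⌊·⌋ gives code 59.
Code 59 maps back to (−4.096) + 59×0.032 V = -2.208 V.
Difference: 0.02784 V → 27.840 mV.

27.840 mV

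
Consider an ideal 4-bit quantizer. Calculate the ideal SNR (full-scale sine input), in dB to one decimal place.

25.8 dB

SNR ≈ 6.02·N + 1.76 dB = 6.02·4 + 1.76 = 25.84 dB.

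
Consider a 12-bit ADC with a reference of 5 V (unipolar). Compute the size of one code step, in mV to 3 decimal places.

1.221 mV

Full-scale span = 5 V.
LSB = 5 / 2^12 = 5 / 4096 = 0.0012207 V = 1.221 mV.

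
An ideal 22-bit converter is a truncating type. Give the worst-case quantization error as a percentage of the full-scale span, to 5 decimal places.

0.00002 %

Truncating → worst-case error = 1 LSB = V_FS/2^22, so 100/4194304 = 2.38419e-05 % of full scale.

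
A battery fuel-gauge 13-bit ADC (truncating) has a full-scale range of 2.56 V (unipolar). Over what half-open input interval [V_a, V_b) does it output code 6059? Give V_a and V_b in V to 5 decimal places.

LSB = 2.56/2^13 = 312.50 µV.
V_a = V_low + 6059·LSB = 1.89344 V; V_b = V_low + 6060·LSB = 1.89375 V.

[1.89344 V, 1.89375 V)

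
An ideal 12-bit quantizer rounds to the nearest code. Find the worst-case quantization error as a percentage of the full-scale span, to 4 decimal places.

0.0122 %

Rounding → worst-case error = ½ LSB = V_FS/2^13, so 100/8192 = 0.012207 % of full scale.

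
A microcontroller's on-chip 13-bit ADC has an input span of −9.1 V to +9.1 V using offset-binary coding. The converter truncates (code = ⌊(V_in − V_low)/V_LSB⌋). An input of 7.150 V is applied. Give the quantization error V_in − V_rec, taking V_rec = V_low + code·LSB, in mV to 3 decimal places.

0.635 mV

Step size: 18.2 V ÷ 2^13 = 2.222 mV.
(V_in − V_low)/LSB = (7.150 − (−9.1))/0.00222168 = 7314.2857 → code 7314 (floor).
Code 7314 maps back to (−9.1) + 7314×0.00222168 V = 7.1493652 V.
Difference: 0.000634766 V → 0.635 mV.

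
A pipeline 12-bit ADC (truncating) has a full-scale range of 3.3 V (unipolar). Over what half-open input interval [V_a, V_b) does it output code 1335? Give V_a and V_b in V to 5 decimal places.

LSB = 3.3/2^12 = 0.806 mV.
V_a = V_low + 1335·LSB = 1.07556 V; V_b = V_low + 1336·LSB = 1.07637 V.

[1.07556 V, 1.07637 V)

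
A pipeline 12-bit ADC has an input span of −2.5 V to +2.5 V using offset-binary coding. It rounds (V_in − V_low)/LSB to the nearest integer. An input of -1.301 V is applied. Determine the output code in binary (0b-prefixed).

Full-scale span = 5 V; LSB = 5/2^12 = 1.221 mV.
(V_in − V_low)/LSB = (-1.301 − (−2.5)) / 0.0012207 = 982.221.
So the output code is 982.
In binary (0b-prefixed): 0b1111010110.

code 0b1111010110 (decimal 982)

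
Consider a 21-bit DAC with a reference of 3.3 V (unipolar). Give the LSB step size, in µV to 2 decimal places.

1.57 µV

Full-scale span = 3.3 V.
LSB = 3.3 / 2^21 = 3.3 / 2097152 = 1.57356e-06 V = 1.57 µV.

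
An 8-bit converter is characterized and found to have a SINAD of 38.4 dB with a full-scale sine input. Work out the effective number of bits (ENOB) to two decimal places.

ENOB = (SINAD − 1.76) / 6.02 = (38.4 − 1.76)/6.02 = 6.086.

6.09 bits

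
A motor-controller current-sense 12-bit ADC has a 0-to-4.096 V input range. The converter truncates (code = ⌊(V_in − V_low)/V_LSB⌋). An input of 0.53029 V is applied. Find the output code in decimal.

code 530

LSB = 4.096 V / 4096 = 1.000 mV.
(V_in − V_low)/LSB = (0.53029 − 0) / 0.001 = 530.290.
⌊·⌋(530.290) = 530.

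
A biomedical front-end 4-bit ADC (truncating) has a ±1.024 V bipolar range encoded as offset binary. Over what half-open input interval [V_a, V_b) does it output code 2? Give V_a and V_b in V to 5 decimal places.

[-0.76800 V, -0.64000 V)

LSB = 2.048/2^4 = 128.000 mV.
V_a = V_low + 2·LSB = -0.768 V; V_b = V_low + 3·LSB = -0.64 V.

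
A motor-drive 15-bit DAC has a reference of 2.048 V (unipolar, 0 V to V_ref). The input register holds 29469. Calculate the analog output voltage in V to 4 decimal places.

LSB = 2.048 V / 2^15 = 62.50 µV.
V_out = 0 + 29469 × 6.25e-05 V = 1.84181 V.

1.8418 V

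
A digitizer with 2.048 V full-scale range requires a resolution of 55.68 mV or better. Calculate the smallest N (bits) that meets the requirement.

Number of steps required ≥ 2.048 V / 55.68 mV = 36.78.
Need 2^N ≥ 36.78; 2^5 = 32, 2^6 = 64.
Minimum N = 6.

6 bits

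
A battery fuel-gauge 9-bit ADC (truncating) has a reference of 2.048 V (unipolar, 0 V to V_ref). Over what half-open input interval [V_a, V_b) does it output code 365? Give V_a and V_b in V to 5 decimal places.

LSB = 2.048/2^9 = 4.000 mV.
V_a = V_low + 365·LSB = 1.46 V; V_b = V_low + 366·LSB = 1.464 V.

[1.46000 V, 1.46400 V)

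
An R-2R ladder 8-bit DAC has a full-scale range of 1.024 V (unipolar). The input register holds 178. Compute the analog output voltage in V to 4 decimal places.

0.7120 V

LSB = 1.024 V / 2^8 = 4.000 mV.
V_out = 0 + 178 × 0.004 V = 0.712 V.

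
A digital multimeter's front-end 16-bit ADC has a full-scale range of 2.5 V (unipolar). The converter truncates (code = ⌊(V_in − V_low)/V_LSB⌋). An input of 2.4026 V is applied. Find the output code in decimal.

code 62982

LSB = 2.5 V / 65536 = 38.15 µV.
Input sits at 62982.717 steps above V_low.
Floor → code 62982.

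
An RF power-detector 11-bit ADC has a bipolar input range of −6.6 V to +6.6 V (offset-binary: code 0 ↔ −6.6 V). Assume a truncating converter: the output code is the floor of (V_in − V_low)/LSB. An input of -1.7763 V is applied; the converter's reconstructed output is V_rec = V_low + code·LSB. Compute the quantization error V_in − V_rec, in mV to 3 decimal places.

2.606 mV

LSB = 13.2/2^11 = 6.445 mV.
(-1.7763 − (−6.6))/0.00644531 = 748.4044; ⌊·⌋ gives code 748.
Reconstructed: -1.7789062 V.
Error = -1.7763 − (−1.7789062) = 0.00260625 V = 2.606 mV.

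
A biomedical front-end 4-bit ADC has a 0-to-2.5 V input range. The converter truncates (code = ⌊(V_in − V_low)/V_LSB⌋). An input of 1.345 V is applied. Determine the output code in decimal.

code 8

LSB = 2.5 V / 16 = 156.250 mV.
Input sits at 8.608 steps above V_low.
⌊·⌋(8.608) = 8.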